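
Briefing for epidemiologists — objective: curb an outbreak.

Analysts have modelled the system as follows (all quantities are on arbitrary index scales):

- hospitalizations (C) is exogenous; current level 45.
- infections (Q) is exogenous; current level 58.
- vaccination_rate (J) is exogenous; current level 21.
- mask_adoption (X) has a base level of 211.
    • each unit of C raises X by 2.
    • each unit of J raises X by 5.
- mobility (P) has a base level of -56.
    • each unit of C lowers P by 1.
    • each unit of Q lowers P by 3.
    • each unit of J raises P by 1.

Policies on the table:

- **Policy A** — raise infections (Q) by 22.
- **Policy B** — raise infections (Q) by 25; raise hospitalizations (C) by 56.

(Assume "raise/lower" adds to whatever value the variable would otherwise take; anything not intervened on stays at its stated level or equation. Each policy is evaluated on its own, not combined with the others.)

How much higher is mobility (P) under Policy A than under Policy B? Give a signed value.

65

Policy A (Q + 22):
  C = 45
  Q = 58 + 22 = 80
  J = 21
  P = -56 − 45 − 3·80 + 21 = -320
Policy B (Q + 25, C + 56):
  C = 45 + 56 = 101
  Q = 58 + 25 = 83
  J = 21
  P = -56 − 101 − 3·83 + 21 = -385
P: -320 − (-385) = 65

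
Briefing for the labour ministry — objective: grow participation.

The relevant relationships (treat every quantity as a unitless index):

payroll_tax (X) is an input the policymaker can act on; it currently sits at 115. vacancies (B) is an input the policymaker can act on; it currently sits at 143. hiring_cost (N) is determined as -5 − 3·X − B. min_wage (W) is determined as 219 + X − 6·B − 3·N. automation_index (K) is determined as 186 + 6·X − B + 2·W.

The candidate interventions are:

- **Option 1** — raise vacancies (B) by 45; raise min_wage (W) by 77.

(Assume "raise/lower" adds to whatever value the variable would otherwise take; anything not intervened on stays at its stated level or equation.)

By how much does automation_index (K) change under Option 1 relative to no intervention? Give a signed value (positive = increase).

Baseline:
  X = 115
  B = 143
  N = -5 − 3·115 − 143 = -493
  W = 219 + 115 − 6·143 − 3·(-493) = 955
  K = 186 + 6·115 − 143 + 2·955 = 2643
Option 1 (B + 45, W + 77):
  X = 115
  B = 143 + 45 = 188
  N = -5 − 3·115 − 188 = -538
  W = 219 + 115 − 6·188 − 3·(-538) (+77 from intervention) = 897
  K = 186 + 6·115 − 188 + 2·897 = 2482
Change in K: 2482 − 2643 = -161

-161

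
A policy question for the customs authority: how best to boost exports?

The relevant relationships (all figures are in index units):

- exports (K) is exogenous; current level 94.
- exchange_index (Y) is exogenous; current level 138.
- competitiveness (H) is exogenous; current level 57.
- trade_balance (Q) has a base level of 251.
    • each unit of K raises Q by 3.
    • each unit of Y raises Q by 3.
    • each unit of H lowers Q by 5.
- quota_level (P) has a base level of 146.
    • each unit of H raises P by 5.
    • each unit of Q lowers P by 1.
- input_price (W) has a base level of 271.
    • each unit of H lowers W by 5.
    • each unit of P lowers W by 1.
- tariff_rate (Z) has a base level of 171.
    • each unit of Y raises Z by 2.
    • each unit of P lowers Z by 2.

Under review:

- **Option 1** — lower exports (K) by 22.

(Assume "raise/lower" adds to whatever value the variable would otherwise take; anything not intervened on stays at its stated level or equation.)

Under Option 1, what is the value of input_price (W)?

Option 1 (K − 22):
  K = 94 − 22 = 72
  Y = 138
  H = 57
  Q = 251 + 3·72 + 3·138 − 5·57 = 596
  P = 146 + 5·57 − 596 = -165
  W = 271 − 5·57 − (-165) = 151

151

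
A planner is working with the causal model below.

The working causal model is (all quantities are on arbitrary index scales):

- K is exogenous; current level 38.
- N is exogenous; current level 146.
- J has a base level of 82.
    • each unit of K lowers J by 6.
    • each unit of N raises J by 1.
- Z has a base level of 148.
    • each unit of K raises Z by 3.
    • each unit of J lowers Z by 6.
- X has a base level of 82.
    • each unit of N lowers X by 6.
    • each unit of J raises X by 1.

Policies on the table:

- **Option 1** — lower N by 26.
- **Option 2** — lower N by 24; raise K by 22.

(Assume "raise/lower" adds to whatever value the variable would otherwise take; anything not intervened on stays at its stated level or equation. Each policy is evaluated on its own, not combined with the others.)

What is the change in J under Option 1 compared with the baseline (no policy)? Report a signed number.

-26

Baseline:
  K = 38
  N = 146
  J = 82 − 6·38 + 146 = 0
Option 1 (N − 26):
  K = 38
  N = 146 − 26 = 120
  J = 82 − 6·38 + 120 = -26
Change in J: -26 − 0 = -26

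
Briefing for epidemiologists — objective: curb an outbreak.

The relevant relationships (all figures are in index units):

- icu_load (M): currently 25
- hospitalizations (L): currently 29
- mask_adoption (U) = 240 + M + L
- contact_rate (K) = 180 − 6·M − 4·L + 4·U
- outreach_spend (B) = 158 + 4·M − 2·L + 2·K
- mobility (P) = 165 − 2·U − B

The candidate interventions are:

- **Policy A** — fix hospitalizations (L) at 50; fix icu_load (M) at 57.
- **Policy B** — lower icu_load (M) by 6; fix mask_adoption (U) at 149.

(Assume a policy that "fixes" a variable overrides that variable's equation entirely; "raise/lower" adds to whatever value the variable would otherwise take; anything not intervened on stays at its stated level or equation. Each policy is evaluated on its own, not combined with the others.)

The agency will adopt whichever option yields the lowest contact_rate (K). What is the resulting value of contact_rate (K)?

546

Policy A (L := 50, M := 57):
  M = 57
  L = 50
  U = 240 + 57 + 50 = 347
  K = 180 − 6·57 − 4·50 + 4·347 = 1026
Policy B (M − 6, U := 149):
  M = 25 − 6 = 19
  L = 29
  U = 149
  K = 180 − 6·19 − 4·29 + 4·149 = 546
Comparing — Policy A: K=1026, Policy B: K=546. Lowest is 546 (Policy B).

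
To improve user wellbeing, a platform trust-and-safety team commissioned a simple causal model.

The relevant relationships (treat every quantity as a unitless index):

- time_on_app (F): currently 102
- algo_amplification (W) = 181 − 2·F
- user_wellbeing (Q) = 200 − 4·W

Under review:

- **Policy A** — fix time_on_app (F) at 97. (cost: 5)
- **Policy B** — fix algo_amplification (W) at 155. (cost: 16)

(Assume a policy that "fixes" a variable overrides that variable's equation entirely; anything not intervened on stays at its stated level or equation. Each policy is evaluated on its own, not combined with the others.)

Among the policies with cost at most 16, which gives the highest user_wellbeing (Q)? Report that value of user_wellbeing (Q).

252

Policy A (F := 97):
  F = 97
  W = 181 − 2·97 = -13
  Q = 200 − 4·(-13) = 252
Policy B (W := 155):
  F = 102
  W = 155
  Q = 200 − 4·155 = -420
Comparing — Policy A: Q=252, Policy B: Q=-420. Highest is 252 (Policy A).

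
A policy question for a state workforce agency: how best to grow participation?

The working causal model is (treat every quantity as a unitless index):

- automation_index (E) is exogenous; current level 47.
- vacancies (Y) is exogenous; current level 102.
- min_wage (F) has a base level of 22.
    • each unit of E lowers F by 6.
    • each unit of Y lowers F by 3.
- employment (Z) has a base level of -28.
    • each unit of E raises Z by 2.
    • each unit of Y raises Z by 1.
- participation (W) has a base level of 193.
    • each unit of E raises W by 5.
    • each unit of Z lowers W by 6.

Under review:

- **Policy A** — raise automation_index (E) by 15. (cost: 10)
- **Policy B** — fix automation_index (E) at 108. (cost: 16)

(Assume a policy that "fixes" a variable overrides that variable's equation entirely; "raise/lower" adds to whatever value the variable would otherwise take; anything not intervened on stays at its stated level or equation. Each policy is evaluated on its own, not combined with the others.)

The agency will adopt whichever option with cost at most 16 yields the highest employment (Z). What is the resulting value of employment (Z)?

290

Policy A (E + 15):
  E = 47 + 15 = 62
  Y = 102
  Z = -28 + 2·62 + 102 = 198
Policy B (E := 108):
  E = 108
  Y = 102
  Z = -28 + 2·108 + 102 = 290
Comparing — Policy A: Z=198, Policy B: Z=290. Highest is 290 (Policy B).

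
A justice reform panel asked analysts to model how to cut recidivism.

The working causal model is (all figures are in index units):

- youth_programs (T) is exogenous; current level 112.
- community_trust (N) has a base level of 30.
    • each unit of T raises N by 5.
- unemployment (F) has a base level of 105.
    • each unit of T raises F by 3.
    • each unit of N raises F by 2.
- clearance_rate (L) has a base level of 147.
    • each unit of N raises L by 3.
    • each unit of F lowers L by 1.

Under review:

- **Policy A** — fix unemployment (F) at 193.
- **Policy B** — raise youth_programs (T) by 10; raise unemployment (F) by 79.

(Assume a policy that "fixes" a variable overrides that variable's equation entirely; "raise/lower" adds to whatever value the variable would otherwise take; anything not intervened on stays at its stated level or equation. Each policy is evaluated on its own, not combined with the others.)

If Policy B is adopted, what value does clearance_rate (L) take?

237

Policy B (T + 10, F + 79):
  T = 112 + 10 = 122
  N = 30 + 5·122 = 640
  F = 105 + 3·122 + 2·640 (+79 from intervention) = 1830
  L = 147 + 3·640 − 1830 = 237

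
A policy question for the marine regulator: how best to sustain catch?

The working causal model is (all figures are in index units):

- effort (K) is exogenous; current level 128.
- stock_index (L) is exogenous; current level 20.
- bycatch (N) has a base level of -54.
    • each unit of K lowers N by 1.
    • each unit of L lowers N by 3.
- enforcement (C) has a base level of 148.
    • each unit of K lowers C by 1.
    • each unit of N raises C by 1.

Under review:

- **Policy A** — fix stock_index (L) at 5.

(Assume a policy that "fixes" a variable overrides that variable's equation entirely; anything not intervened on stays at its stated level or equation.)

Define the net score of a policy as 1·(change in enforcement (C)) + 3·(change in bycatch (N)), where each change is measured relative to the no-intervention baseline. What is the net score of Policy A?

Baseline:
  K = 128
  L = 20
  N = -54 − 128 − 3·20 = -242
  C = 148 − 128 + (-242) = -222
Policy A (L := 5):
  K = 128
  L = 5
  N = -54 − 128 − 3·5 = -197
  C = 148 − 128 + (-197) = -177
ΔC = -177 − (-222) = 45; ΔN = -197 − (-242) = 45
Score = 1·45 + 3·45 = 180

180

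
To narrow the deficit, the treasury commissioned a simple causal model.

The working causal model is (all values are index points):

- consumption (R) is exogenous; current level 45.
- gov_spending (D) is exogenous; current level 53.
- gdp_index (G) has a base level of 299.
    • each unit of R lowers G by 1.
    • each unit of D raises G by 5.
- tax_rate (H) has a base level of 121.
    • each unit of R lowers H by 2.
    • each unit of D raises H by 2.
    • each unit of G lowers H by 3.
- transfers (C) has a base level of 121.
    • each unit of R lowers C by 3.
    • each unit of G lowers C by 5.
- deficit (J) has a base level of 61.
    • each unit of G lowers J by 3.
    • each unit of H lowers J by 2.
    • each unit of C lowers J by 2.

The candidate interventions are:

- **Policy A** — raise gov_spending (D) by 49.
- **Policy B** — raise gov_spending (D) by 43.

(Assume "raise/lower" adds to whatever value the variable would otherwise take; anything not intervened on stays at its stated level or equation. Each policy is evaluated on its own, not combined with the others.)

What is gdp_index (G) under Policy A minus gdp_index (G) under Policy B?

30

Policy A (D + 49):
  R = 45
  D = 53 + 49 = 102
  G = 299 − 45 + 5·102 = 764
Policy B (D + 43):
  R = 45
  D = 53 + 43 = 96
  G = 299 − 45 + 5·96 = 734
G: 764 − 734 = 30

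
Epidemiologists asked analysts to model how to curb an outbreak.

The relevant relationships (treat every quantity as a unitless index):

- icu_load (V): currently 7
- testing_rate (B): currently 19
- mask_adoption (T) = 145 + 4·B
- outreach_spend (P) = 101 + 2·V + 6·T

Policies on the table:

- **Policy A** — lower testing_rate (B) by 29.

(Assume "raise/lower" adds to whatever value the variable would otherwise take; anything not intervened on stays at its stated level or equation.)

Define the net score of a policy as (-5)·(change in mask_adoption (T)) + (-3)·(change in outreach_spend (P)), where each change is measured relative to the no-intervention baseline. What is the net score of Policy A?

Baseline:
  V = 7
  B = 19
  T = 145 + 4·19 = 221
  P = 101 + 2·7 + 6·221 = 1441
Policy A (B − 29):
  V = 7
  B = 19 − 29 = -10
  T = 145 + 4·(-10) = 105
  P = 101 + 2·7 + 6·105 = 745
ΔT = 105 − 221 = -116; ΔP = 745 − 1441 = -696
Score = (-5)·(-116) + (-3)·(-696) = 2668

2668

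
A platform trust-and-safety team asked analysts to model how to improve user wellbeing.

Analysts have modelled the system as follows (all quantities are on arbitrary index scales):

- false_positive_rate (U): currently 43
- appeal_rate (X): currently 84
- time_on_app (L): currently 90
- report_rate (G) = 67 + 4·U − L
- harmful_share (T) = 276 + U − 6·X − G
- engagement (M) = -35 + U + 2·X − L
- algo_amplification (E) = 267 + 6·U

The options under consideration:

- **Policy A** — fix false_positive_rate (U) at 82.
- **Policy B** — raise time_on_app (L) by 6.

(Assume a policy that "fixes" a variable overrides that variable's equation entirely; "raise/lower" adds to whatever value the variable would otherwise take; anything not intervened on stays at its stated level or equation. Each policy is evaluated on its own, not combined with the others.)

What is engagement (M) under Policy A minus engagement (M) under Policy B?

45

Policy A (U := 82):
  U = 82
  X = 84
  L = 90
  M = -35 + 82 + 2·84 − 90 = 125
Policy B (L + 6):
  U = 43
  X = 84
  L = 90 + 6 = 96
  M = -35 + 43 + 2·84 − 96 = 80
M: 125 − 80 = 45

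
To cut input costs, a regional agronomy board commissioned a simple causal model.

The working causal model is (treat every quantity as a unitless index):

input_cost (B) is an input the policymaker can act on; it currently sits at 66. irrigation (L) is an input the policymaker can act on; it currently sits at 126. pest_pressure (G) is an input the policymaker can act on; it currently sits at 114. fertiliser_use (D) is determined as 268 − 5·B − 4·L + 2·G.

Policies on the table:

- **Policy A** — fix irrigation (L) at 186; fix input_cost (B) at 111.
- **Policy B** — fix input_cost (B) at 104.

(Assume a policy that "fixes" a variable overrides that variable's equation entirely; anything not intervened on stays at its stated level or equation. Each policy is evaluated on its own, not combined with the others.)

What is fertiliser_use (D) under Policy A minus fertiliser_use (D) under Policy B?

Policy A (L := 186, B := 111):
  B = 111
  L = 186
  G = 114
  D = 268 − 5·111 − 4·186 + 2·114 = -803
Policy B (B := 104):
  B = 104
  L = 126
  G = 114
  D = 268 − 5·104 − 4·126 + 2·114 = -528
D: -803 − (-528) = -275

-275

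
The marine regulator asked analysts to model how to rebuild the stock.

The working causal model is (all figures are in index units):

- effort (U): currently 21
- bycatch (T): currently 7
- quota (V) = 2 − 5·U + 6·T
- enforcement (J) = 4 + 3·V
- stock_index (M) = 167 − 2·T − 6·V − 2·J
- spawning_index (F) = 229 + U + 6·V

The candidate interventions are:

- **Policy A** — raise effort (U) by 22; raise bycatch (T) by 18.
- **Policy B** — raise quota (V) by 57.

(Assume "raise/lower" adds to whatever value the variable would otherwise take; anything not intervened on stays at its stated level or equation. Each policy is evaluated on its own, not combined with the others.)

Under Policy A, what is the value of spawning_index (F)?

-106

Policy A (U + 22, T + 18):
  U = 21 + 22 = 43
  T = 7 + 18 = 25
  V = 2 − 5·43 + 6·25 = -63
  F = 229 + 43 + 6·(-63) = -106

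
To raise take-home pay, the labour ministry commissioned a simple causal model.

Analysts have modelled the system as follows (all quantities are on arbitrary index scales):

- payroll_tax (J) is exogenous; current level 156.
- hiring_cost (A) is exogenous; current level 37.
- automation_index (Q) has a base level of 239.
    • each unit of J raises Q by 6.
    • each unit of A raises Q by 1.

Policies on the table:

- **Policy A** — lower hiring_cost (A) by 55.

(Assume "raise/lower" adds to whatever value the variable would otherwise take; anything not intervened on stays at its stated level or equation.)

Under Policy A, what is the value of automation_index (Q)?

1157

Policy A (A − 55):
  J = 156
  A = 37 − 55 = -18
  Q = 239 + 6·156 + (-18) = 1157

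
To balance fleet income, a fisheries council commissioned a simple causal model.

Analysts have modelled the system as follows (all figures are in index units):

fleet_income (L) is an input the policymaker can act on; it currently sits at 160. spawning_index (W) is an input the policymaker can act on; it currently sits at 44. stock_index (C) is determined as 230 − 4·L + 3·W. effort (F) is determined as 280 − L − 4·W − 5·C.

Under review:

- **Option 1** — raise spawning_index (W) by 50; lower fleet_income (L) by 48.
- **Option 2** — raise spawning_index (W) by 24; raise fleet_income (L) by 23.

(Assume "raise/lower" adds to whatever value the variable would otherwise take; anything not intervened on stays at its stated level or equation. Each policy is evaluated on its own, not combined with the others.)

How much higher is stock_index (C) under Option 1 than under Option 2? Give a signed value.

362

Option 1 (W + 50, L − 48):
  L = 160 − 48 = 112
  W = 44 + 50 = 94
  C = 230 − 4·112 + 3·94 = 64
Option 2 (W + 24, L + 23):
  L = 160 + 23 = 183
  W = 44 + 24 = 68
  C = 230 − 4·183 + 3·68 = -298
C: 64 − (-298) = 362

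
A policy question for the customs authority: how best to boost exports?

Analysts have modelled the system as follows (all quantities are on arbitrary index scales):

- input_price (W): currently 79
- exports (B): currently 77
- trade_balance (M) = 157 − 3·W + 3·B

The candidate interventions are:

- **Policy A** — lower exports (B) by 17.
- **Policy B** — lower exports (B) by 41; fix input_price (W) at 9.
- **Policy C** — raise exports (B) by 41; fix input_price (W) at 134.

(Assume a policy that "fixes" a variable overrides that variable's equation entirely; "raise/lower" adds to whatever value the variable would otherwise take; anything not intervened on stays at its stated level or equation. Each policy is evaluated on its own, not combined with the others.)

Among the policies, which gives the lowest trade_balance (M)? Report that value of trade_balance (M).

100

Policy A (B − 17):
  W = 79
  B = 77 − 17 = 60
  M = 157 − 3·79 + 3·60 = 100
Policy B (B − 41, W := 9):
  W = 9
  B = 77 − 41 = 36
  M = 157 − 3·9 + 3·36 = 238
Policy C (B + 41, W := 134):
  W = 134
  B = 77 + 41 = 118
  M = 157 − 3·134 + 3·118 = 109
Comparing — Policy A: M=100, Policy B: M=238, Policy C: M=109. Lowest is 100 (Policy A).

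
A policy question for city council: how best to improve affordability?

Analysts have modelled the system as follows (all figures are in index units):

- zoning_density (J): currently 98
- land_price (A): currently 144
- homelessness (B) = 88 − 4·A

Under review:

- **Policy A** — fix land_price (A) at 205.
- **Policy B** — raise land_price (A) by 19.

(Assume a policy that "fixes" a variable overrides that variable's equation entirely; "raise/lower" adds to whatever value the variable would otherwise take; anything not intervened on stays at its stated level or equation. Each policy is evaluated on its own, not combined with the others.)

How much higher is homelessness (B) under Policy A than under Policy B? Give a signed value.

-168

Policy A (A := 205):
  A = 205
  B = 88 − 4·205 = -732
Policy B (A + 19):
  A = 144 + 19 = 163
  B = 88 − 4·163 = -564
B: -732 − (-564) = -168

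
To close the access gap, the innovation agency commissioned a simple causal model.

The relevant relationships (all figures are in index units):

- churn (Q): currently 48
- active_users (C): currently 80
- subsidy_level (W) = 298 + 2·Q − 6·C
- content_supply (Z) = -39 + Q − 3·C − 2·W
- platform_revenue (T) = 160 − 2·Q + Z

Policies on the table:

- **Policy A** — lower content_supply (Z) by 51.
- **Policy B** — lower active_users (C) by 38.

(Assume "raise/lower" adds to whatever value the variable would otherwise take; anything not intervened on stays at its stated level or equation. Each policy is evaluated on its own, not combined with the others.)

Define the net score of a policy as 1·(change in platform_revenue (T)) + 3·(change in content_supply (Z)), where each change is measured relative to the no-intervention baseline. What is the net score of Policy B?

-1368

Baseline:
  Q = 48
  C = 80
  W = 298 + 2·48 − 6·80 = -86
  Z = -39 + 48 − 3·80 − 2·(-86) = -59
  T = 160 − 2·48 + (-59) = 5
Policy B (C − 38):
  Q = 48
  C = 80 − 38 = 42
  W = 298 + 2·48 − 6·42 = 142
  Z = -39 + 48 − 3·42 − 2·142 = -401
  T = 160 − 2·48 + (-401) = -337
ΔT = -337 − 5 = -342; ΔZ = -401 − (-59) = -342
Score = 1·(-342) + 3·(-342) = -1368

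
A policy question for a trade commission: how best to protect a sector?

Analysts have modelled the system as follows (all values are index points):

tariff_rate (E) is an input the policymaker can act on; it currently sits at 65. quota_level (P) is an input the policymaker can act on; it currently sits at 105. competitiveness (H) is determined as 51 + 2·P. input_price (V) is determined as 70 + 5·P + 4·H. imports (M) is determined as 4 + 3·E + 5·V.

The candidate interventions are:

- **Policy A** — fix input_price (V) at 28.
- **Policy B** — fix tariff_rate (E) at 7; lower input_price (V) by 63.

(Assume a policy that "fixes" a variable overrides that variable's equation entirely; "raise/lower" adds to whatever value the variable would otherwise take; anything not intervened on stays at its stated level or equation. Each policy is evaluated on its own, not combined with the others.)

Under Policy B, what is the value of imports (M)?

7905

Policy B (E := 7, V − 63):
  E = 7
  P = 105
  H = 51 + 2·105 = 261
  V = 70 + 5·105 + 4·261 (−63 from intervention) = 1576
  M = 4 + 3·7 + 5·1576 = 7905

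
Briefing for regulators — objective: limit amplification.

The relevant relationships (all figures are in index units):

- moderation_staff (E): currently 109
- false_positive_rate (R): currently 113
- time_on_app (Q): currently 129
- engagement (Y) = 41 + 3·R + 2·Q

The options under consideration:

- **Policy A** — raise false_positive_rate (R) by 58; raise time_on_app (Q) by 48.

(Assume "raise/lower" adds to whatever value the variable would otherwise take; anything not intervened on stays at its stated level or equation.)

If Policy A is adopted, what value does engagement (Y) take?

908

Policy A (R + 58, Q + 48):
  R = 113 + 58 = 171
  Q = 129 + 48 = 177
  Y = 41 + 3·171 + 2·177 = 908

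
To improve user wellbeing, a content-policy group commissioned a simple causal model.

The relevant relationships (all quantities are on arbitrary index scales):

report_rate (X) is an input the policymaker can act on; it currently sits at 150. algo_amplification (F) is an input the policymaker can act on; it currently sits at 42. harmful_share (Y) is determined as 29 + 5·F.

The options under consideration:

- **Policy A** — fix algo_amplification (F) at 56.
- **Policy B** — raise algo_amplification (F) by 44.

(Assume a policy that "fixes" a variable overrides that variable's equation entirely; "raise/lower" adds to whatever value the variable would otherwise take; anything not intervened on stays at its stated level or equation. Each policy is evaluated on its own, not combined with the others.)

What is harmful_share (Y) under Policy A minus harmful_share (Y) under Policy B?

Policy A (F := 56):
  F = 56
  Y = 29 + 5·56 = 309
Policy B (F + 44):
  F = 42 + 44 = 86
  Y = 29 + 5·86 = 459
Y: 309 − 459 = -150

-150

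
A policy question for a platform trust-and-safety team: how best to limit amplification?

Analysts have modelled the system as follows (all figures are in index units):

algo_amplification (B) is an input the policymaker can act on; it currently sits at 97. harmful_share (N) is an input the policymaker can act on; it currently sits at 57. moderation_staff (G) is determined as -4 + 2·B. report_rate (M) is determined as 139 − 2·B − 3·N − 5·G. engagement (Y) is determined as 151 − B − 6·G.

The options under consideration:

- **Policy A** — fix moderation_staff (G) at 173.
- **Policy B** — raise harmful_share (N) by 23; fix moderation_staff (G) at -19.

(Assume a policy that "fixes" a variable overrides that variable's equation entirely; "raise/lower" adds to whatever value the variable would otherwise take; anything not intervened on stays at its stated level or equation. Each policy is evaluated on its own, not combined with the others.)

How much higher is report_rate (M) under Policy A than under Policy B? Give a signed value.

-891

Policy A (G := 173):
  B = 97
  N = 57
  G = 173
  M = 139 − 2·97 − 3·57 − 5·173 = -1091
Policy B (N + 23, G := -19):
  B = 97
  N = 57 + 23 = 80
  G = -19
  M = 139 − 2·97 − 3·80 − 5·(-19) = -200
M: -1091 − (-200) = -891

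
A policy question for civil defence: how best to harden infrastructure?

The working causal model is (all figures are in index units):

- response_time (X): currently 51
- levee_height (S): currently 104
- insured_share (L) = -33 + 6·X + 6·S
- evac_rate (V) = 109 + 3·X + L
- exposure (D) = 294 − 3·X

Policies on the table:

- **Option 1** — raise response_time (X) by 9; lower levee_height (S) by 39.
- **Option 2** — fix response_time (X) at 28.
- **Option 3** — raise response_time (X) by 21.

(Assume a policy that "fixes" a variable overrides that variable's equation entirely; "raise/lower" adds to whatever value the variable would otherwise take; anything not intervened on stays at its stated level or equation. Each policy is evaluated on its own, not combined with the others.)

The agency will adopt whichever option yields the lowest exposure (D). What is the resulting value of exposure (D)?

78

Option 1 (X + 9, S − 39):
  X = 51 + 9 = 60
  D = 294 − 3·60 = 114
Option 2 (X := 28):
  X = 28
  D = 294 − 3·28 = 210
Option 3 (X + 21):
  X = 51 + 21 = 72
  D = 294 − 3·72 = 78
Comparing — Option 1: D=114, Option 2: D=210, Option 3: D=78. Lowest is 78 (Option 3).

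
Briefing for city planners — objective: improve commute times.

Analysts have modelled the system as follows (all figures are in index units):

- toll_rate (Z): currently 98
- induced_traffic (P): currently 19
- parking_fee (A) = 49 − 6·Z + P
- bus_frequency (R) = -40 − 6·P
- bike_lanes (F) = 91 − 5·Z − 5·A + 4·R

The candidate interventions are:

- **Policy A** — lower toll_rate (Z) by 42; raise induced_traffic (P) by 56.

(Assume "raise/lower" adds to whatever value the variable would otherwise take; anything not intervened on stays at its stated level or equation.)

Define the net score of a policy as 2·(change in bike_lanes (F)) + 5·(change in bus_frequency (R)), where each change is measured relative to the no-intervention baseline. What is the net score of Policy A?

-7028

Baseline:
  Z = 98
  P = 19
  A = 49 − 6·98 + 19 = -520
  R = -40 − 6·19 = -154
  F = 91 − 5·98 − 5·(-520) + 4·(-154) = 1585
Policy A (Z − 42, P + 56):
  Z = 98 − 42 = 56
  P = 19 + 56 = 75
  A = 49 − 6·56 + 75 = -212
  R = -40 − 6·75 = -490
  F = 91 − 5·56 − 5·(-212) + 4·(-490) = -1089
ΔF = -1089 − 1585 = -2674; ΔR = -490 − (-154) = -336
Score = 2·(-2674) + 5·(-336) = -7028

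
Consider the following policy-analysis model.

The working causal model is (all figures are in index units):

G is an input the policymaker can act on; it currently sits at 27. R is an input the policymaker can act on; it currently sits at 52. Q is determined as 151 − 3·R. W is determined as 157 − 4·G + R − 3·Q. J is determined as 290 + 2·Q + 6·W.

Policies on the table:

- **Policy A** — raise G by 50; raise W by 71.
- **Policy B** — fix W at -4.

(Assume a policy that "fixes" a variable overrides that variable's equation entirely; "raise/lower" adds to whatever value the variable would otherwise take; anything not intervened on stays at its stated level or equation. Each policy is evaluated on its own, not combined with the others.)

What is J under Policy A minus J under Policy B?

Policy A (G + 50, W + 71):
  G = 27 + 50 = 77
  R = 52
  Q = 151 − 3·52 = -5
  W = 157 − 4·77 + 52 − 3·(-5) (+71 from intervention) = -13
  J = 290 + 2·(-5) + 6·(-13) = 202
Policy B (W := -4):
  G = 27
  R = 52
  Q = 151 − 3·52 = -5
  W = -4
  J = 290 + 2·(-5) + 6·(-4) = 256
J: 202 − 256 = -54

-54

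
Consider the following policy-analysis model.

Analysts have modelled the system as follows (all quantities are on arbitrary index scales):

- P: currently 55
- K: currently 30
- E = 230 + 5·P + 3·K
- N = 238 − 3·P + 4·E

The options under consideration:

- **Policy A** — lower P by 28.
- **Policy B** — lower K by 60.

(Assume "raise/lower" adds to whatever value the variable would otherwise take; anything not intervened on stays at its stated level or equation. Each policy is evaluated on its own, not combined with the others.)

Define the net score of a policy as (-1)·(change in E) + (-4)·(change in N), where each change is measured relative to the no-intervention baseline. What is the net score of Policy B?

3060

Baseline:
  P = 55
  K = 30
  E = 230 + 5·55 + 3·30 = 595
  N = 238 − 3·55 + 4·595 = 2453
Policy B (K − 60):
  P = 55
  K = 30 − 60 = -30
  E = 230 + 5·55 + 3·(-30) = 415
  N = 238 − 3·55 + 4·415 = 1733
ΔE = 415 − 595 = -180; ΔN = 1733 − 2453 = -720
Score = (-1)·(-180) + (-4)·(-720) = 3060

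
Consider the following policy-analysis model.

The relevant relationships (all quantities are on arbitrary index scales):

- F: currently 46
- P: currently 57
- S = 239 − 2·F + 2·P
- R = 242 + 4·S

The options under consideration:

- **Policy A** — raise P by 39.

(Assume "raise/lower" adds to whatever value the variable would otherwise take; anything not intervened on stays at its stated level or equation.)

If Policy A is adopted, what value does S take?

339

Policy A (P + 39):
  F = 46
  P = 57 + 39 = 96
  S = 239 − 2·46 + 2·96 = 339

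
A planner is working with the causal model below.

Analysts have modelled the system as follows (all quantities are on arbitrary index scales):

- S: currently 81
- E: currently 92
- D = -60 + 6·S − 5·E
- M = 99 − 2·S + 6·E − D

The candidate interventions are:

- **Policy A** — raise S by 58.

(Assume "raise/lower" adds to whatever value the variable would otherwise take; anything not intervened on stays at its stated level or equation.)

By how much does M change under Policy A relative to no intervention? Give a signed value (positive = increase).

Baseline:
  S = 81
  E = 92
  D = -60 + 6·81 − 5·92 = -34
  M = 99 − 2·81 + 6·92 − (-34) = 523
Policy A (S + 58):
  S = 81 + 58 = 139
  E = 92
  D = -60 + 6·139 − 5·92 = 314
  M = 99 − 2·139 + 6·92 − 314 = 59
Change in M: 59 − 523 = -464

-464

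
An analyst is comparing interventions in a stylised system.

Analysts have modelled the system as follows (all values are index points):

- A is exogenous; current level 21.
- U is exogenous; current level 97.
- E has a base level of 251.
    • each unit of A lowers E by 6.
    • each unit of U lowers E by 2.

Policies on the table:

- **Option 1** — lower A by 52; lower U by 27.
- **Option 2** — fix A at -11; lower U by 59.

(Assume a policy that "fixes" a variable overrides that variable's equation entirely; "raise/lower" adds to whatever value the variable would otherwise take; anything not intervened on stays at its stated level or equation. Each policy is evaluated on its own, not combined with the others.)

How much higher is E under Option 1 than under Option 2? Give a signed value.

Option 1 (A − 52, U − 27):
  A = 21 − 52 = -31
  U = 97 − 27 = 70
  E = 251 − 6·(-31) − 2·70 = 297
Option 2 (A := -11, U − 59):
  A = -11
  U = 97 − 59 = 38
  E = 251 − 6·(-11) − 2·38 = 241
E: 297 − 241 = 56

56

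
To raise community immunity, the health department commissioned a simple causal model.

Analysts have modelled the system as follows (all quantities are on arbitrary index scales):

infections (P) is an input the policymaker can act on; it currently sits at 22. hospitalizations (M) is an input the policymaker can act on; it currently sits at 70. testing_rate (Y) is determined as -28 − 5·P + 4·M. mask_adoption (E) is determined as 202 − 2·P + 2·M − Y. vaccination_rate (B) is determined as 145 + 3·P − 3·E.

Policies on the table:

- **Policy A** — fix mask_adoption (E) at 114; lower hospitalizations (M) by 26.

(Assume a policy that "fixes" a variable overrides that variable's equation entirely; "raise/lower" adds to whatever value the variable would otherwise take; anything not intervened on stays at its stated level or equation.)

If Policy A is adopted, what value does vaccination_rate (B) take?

Policy A (E := 114, M − 26):
  P = 22
  M = 70 − 26 = 44
  Y = -28 − 5·22 + 4·44 = 38
  E = 114
  B = 145 + 3·22 − 3·114 = -131

-131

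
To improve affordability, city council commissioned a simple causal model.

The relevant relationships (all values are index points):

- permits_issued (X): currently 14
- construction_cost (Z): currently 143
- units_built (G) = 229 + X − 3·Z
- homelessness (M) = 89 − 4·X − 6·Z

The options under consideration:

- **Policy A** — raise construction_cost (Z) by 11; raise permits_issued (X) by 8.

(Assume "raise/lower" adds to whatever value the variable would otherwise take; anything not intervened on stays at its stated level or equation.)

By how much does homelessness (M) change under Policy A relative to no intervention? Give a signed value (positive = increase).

-98

Baseline:
  X = 14
  Z = 143
  M = 89 − 4·14 − 6·143 = -825
Policy A (Z + 11, X + 8):
  X = 14 + 8 = 22
  Z = 143 + 11 = 154
  M = 89 − 4·22 − 6·154 = -923
Change in M: -923 − (-825) = -98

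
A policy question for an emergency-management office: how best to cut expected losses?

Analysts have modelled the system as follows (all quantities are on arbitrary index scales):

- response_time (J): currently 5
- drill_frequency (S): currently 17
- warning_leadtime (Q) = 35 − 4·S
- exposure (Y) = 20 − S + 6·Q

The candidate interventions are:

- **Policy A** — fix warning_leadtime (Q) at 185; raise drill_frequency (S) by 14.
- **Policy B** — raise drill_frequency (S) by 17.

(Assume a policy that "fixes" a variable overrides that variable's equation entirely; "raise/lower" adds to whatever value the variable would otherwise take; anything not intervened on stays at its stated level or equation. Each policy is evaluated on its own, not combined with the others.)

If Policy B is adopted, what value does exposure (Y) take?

Policy B (S + 17):
  S = 17 + 17 = 34
  Q = 35 − 4·34 = -101
  Y = 20 − 34 + 6·(-101) = -620

-620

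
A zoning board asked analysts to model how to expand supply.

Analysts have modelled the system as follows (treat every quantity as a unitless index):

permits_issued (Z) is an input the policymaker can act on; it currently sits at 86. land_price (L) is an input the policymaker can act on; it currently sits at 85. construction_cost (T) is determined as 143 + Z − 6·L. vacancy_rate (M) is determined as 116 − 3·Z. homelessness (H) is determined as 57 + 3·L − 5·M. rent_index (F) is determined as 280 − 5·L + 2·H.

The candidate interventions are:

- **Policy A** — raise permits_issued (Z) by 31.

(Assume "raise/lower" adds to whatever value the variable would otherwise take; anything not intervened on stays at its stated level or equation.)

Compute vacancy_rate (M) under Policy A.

Policy A (Z + 31):
  Z = 86 + 31 = 117
  M = 116 − 3·117 = -235

-235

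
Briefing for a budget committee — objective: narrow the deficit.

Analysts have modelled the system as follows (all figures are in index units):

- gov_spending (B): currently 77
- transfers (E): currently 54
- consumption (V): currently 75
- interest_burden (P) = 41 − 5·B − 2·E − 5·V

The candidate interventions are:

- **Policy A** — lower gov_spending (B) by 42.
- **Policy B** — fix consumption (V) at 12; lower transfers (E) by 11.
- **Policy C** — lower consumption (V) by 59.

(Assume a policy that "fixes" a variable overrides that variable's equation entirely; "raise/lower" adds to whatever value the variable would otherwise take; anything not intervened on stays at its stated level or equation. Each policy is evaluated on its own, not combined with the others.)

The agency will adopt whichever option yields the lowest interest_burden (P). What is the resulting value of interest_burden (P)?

Policy A (B − 42):
  B = 77 − 42 = 35
  E = 54
  V = 75
  P = 41 − 5·35 − 2·54 − 5·75 = -617
Policy B (V := 12, E − 11):
  B = 77
  E = 54 − 11 = 43
  V = 12
  P = 41 − 5·77 − 2·43 − 5·12 = -490
Policy C (V − 59):
  B = 77
  E = 54
  V = 75 − 59 = 16
  P = 41 − 5·77 − 2·54 − 5·16 = -532
Comparing — Policy A: P=-617, Policy B: P=-490, Policy C: P=-532. Lowest is -617 (Policy A).

-617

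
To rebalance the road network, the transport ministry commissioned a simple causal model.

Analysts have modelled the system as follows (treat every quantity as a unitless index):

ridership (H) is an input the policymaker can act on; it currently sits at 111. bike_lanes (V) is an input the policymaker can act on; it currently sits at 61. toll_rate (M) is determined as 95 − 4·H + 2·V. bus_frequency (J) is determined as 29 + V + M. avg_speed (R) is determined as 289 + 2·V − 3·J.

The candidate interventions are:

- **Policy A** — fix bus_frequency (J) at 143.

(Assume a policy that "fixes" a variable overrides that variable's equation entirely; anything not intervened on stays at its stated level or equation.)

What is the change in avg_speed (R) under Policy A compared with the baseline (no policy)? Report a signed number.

Baseline:
  H = 111
  V = 61
  M = 95 − 4·111 + 2·61 = -227
  J = 29 + 61 + (-227) = -137
  R = 289 + 2·61 − 3·(-137) = 822
Policy A (J := 143):
  H = 111
  V = 61
  M = 95 − 4·111 + 2·61 = -227
  J = 143
  R = 289 + 2·61 − 3·143 = -18
Change in R: -18 − 822 = -840

-840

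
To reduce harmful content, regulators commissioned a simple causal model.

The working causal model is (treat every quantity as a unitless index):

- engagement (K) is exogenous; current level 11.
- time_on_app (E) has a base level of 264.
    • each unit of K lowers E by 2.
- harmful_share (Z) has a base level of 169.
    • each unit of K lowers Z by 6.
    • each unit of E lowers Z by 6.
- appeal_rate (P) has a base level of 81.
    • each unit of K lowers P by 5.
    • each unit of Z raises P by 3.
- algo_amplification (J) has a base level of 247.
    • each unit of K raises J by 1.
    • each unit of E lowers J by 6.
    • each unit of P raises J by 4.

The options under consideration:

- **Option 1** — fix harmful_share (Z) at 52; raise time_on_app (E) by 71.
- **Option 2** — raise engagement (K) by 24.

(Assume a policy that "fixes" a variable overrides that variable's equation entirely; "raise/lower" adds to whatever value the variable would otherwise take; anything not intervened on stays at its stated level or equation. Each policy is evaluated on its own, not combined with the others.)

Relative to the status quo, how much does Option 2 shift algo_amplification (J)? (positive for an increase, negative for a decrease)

1560

Baseline:
  K = 11
  E = 264 − 2·11 = 242
  Z = 169 − 6·11 − 6·242 = -1349
  P = 81 − 5·11 + 3·(-1349) = -4021
  J = 247 + 11 − 6·242 + 4·(-4021) = -17278
Option 2 (K + 24):
  K = 11 + 24 = 35
  E = 264 − 2·35 = 194
  Z = 169 − 6·35 − 6·194 = -1205
  P = 81 − 5·35 + 3·(-1205) = -3709
  J = 247 + 35 − 6·194 + 4·(-3709) = -15718
Change in J: -15718 − (-17278) = 1560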